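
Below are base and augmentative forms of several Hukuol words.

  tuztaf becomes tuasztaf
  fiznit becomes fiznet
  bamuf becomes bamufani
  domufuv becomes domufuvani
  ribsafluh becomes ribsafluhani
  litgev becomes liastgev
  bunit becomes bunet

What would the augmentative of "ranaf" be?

raasnaf

bamuf and tuztaf both end in -f yet inflect differently (bamufani, tuasztaf), so the final letter is not what conditions the rule; the last vowel is.
"ranaf" has last vowel 'a'. The one such stem in the data (tuztaf → tuasztaf) inserts -as- after the first vowel (as does litgev), so the same rule applies.
So ranaf → raasnaf.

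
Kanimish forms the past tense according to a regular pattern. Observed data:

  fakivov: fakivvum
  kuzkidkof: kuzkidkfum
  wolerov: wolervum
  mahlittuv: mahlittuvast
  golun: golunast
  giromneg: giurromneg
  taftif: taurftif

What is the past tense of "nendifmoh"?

nendifmhum

wolerov and mahlittuv both end in -v yet inflect differently (wolervum, mahlittuvast), so the final letter is not what conditions the rule; the last vowel is.
"nendifmoh" has last vowel 'o'. The stems whose last vowel is 'o' (wolerov → wolervum, fakivov → fakivvum, kuzkidkof → kuzkidkfum) delete the last vowel and add -um.
The other patterns: stems whose last vowel is 'u' add -ast; stems whose last vowel is 'e' or 'i' insert -ur- after the first vowel.
So nendifmoh → nendifmhum.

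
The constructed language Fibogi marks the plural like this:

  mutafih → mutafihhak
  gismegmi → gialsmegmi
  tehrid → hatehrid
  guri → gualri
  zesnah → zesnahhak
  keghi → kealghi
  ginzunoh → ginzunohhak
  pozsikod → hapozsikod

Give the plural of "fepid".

mutafih and gismegmi both have last vowel 'i' yet inflect differently (mutafihhak, gialsmegmi), so the last vowel is not what conditions the rule; the final letter is.
"fepid" ends in -d. The stems ending in -d (tehrid → hatehrid, pozsikod → hapozsikod) add the prefix ha-.
The other patterns: stems ending in -h double the final consonant and add -ak; stems ending in -i insert -al- after the first vowel.
So fepid → hafepid.

hafepid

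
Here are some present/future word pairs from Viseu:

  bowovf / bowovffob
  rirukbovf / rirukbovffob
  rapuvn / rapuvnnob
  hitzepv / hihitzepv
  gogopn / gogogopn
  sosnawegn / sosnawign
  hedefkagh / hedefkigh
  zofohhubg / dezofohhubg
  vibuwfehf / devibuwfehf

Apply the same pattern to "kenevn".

rapuvn and gogopn both end in -n yet inflect differently (rapuvnnob, gogogopn), so the final letter is not what conditions the rule; the second-to-last letter is.
"kenevn" has second-to-last letter 'v'. The stems whose second-to-last letter is 'v' (bowovf → bowovffob, rirukbovf → rirukbovffob, rapuvn → rapuvnnob) double the final consonant and add -ob.
So kenevn → kenevnnob.

kenevnnob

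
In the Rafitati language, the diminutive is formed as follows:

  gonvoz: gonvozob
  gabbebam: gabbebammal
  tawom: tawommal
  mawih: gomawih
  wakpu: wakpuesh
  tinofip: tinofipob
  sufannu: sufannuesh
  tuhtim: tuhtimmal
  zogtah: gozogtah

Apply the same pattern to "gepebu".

gepebuesh

zogtah and gabbebam both have last vowel 'a' yet inflect differently (gozogtah, gabbebammal), so the last vowel is not what conditions the rule; the final letter is.
"gepebu" ends in -u. The stems ending in -u (wakpu → wakpuesh, sufannu → sufannuesh) add -esh.
The other patterns: stems ending in -h add the prefix go-; stems ending in -m double the final consonant and add -al; stems ending in -p or -z add -ob.
So gepebu → gepebuesh.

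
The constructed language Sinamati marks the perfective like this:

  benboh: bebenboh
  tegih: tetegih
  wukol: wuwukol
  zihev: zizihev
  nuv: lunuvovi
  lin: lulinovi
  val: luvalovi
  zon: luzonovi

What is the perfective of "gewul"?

zihev and nuv both end in -v yet inflect differently (zizihev, lunuvovi), so the final letter is not what conditions the rule; the number of vowels is.
"gewul" has 2 vowels. The stems with 2 vowels (benboh → bebenboh, tegih → tetegih, wukol → wuwukol) repeat the first consonant+vowel as a prefix.
The other pattern: stems with 1 vowel add lu- … -ovi around the stem.
So gewul → gegewul.

gegewul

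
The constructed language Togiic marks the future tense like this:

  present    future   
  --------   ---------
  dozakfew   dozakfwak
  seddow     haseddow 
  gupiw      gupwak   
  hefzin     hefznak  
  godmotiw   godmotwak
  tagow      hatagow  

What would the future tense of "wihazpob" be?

hawihazpob

seddow and godmotiw both end in -w yet inflect differently (haseddow, godmotwak), so the final letter is not what conditions the rule; the last vowel is.
"wihazpob" has last vowel 'o'. The stems whose last vowel is 'o' (seddow → haseddow, tagow → hatagow) add the prefix ha-.
The other pattern: stems whose last vowel is 'e' or 'i' delete the last vowel and add -ak.
So wihazpob → hawihazpob.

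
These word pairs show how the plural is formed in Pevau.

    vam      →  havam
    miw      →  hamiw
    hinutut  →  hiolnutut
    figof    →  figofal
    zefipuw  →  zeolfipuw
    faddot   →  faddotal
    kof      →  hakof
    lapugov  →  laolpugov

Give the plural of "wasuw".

wasuwal

"wasuw" has 2 vowels. The stems with 2 vowels (faddot → faddotal, figof → figofal) add -al.
The other patterns: stems with 1 vowel add the prefix ha-; stems with 3 vowels insert -ol- after the first vowel.
So wasuw → wasuwal.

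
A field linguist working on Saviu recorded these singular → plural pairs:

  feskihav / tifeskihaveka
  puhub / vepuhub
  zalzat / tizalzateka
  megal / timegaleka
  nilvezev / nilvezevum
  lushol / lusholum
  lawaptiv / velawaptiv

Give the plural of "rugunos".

feskihav and lawaptiv both end in -v yet inflect differently (tifeskihaveka, velawaptiv), so the final letter is not what conditions the rule; the last vowel is.
"rugunos" has last vowel 'o'. The one such stem in the data (lushol → lusholum) adds -um, so the same rule applies.
The other patterns: stems whose last vowel is 'a' add ti- … -eka around the stem; stems whose last vowel is 'i' or 'u' add the prefix ve-.
So rugunos → rugunosum.

rugunosum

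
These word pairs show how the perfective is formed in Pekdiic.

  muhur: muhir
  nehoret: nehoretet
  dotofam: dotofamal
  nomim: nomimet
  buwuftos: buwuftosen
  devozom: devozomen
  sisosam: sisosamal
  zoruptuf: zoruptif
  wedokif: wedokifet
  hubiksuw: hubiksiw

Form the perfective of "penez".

dotofam and devozom both end in -m yet inflect differently (dotofamal, devozomen), so the final letter is not what conditions the rule; the last vowel is.
"penez" has last vowel 'e'. The one such stem in the data (nehoret → nehoretet) adds -et, so the same rule applies.
So penez → penezet.

penezet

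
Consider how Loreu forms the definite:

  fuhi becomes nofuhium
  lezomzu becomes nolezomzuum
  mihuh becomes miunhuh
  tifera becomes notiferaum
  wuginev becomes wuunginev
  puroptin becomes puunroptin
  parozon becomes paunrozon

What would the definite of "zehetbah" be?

mihuh and lezomzu both have last vowel 'u' yet inflect differently (miunhuh, nolezomzuum), so the last vowel is not what conditions the rule; whether the stem ends in a vowel or a consonant is.
"zehetbah" ends in a consonant. The stems ending in a consonant (mihuh → miunhuh, parozon → paunrozon, wuginev → wuunginev) insert -un- after the first vowel.
The other pattern: stems ending in a vowel add no- … -um around the stem.
So zehetbah → zeunhetbah.

zeunhetbah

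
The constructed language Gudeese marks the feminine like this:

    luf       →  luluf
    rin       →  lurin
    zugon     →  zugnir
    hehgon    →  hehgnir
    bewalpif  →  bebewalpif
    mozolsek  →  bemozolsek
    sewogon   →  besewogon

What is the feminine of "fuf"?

rin and zugon both end in -n yet inflect differently (lurin, zugnir), so the final letter is not what conditions the rule; the number of vowels is.
"fuf" has 1 vowel. The stems with 1 vowel (luf → luluf, rin → lurin) add the prefix lu-.
So fuf → lufuf.

lufuf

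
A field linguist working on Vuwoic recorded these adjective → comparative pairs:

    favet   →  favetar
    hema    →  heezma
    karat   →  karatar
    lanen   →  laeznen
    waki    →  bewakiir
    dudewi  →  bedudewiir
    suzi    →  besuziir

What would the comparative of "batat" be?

batatar

favet and lanen both have last vowel 'e' yet inflect differently (favetar, laeznen), so the last vowel is not what conditions the rule; the final letter is.
"batat" ends in -t. The stems ending in -t (karat → karatar, favet → favetar) add -ar.
So batat → batatar.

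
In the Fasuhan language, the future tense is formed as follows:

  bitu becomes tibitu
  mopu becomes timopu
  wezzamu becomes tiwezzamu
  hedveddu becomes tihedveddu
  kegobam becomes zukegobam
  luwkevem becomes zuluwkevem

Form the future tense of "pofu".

wezzamu and kegobam both have 3 vowels yet inflect differently (tiwezzamu, zukegobam), so the number of vowels is not what conditions the rule; the final letter is.
"pofu" ends in -u. The stems ending in -u (bitu → tibitu, mopu → timopu, wezzamu → tiwezzamu) add the prefix ti-.
So pofu → tipofu.

tipofu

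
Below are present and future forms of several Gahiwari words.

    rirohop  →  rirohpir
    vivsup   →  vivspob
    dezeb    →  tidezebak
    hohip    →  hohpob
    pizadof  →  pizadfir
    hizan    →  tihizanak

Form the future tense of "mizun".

miznob

"mizun" has last vowel 'u'. The one such stem in the data (vivsup → vivspob) deletes the last vowel and adds -ob (as does hohip), so the same rule applies.
The other patterns: stems whose last vowel is 'o' delete the last vowel and add -ir; stems whose last vowel is 'a' or 'e' add ti- … -ak around the stem.
So mizun → miznob.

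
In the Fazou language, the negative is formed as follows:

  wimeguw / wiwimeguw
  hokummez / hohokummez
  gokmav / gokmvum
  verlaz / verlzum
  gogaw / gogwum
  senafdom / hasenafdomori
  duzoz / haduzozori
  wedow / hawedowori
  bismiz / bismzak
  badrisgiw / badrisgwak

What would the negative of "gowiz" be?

"gowiz" has last vowel 'i'. The stems whose last vowel is 'i' (bismiz → bismzak, badrisgiw → badrisgwak) delete the last vowel and add -ak.
The other patterns: stems whose last vowel is 'e' or 'u' repeat the first consonant+vowel as a prefix; stems whose last vowel is 'a' delete the last vowel and add -um; stems whose last vowel is 'o' add ha- … -ori around the stem.
So gowiz → gowzak.

gowzak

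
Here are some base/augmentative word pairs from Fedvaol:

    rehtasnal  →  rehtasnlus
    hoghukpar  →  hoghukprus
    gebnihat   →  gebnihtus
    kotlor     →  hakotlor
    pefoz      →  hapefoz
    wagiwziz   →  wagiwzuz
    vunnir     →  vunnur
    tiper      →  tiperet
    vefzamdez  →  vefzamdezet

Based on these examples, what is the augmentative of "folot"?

hafolot

hoghukpar and kotlor both end in -r yet inflect differently (hoghukprus, hakotlor), so the final letter is not what conditions the rule; the last vowel is.
"folot" has last vowel 'o'. The stems whose last vowel is 'o' (kotlor → hakotlor, pefoz → hapefoz) add the prefix ha-.
So folot → hafolot.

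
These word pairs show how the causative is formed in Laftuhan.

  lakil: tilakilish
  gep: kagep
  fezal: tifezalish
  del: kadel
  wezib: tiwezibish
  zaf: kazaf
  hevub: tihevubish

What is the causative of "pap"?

lakil and del both end in -l yet inflect differently (tilakilish, kadel), so the final letter is not what conditions the rule; the number of vowels is.
"pap" has 1 vowel. The stems with 1 vowel (del → kadel, zaf → kazaf, gep → kagep) add the prefix ka-.
The other pattern: stems with 2 vowels add ti- … -ish around the stem.
So pap → kapap.

kapap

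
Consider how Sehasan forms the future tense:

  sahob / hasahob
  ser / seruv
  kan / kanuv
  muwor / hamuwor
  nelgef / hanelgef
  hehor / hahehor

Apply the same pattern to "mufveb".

hamufveb

ser and muwor both end in -r yet inflect differently (seruv, hamuwor), so the final letter is not what conditions the rule; the number of vowels is.
"mufveb" has 2 vowels. The stems with 2 vowels (muwor → hamuwor, hehor → hahehor, nelgef → hanelgef) add the prefix ha-.
The other pattern: stems with 1 vowel add -uv.
So mufveb → hamufveb.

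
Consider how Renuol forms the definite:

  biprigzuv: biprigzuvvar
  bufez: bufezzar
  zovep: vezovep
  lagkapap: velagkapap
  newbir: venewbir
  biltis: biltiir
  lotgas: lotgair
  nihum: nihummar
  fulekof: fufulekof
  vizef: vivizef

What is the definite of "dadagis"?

dadagiir

biltis and newbir both have last vowel 'i' yet inflect differently (biltiir, venewbir), so the last vowel is not what conditions the rule; the final letter is.
"dadagis" ends in -s. The stems ending in -s (lotgas → lotgair, biltis → biltiir) drop the final letter and add -ir.
The other patterns: stems ending in -f repeat the first consonant+vowel as a prefix; stems ending in -p or -r add the prefix ve-; stems ending in -m, -v or -z double the final consonant and add -ar.
So dadagis → dadagiir.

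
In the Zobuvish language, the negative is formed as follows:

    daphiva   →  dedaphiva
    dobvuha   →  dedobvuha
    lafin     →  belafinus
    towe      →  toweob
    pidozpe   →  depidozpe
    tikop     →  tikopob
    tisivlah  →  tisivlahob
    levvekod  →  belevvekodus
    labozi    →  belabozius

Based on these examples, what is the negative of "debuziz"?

towe and pidozpe both end in -e yet inflect differently (toweob, depidozpe), so the final letter is not what conditions the rule; the first letter is.
"debuziz" begins with d-. The stems beginning with d- (dobvuha → dedobvuha, daphiva → dedaphiva) add the prefix de-.
So debuziz → dedebuziz.

dedebuziz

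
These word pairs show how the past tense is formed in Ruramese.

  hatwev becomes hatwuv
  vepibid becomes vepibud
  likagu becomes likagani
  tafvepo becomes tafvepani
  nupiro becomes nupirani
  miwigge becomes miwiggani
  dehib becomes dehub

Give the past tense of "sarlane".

"sarlane" ends in a vowel. The stems ending in a vowel (miwigge → miwiggani, likagu → likagani, tafvepo → tafvepani) drop the final letter and add -ani.
So sarlane → sarlanani.

sarlanani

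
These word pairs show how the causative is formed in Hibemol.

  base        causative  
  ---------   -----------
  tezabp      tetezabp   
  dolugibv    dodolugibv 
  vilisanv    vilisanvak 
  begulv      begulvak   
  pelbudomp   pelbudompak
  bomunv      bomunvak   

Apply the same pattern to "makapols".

makapolsak

dolugibv and vilisanv both end in -v yet inflect differently (dodolugibv, vilisanvak), so the final letter is not what conditions the rule; the second-to-last letter is.
"makapols" has second-to-last letter 'l'. The one such stem in the data (begulv → begulvak) adds -ak, so the same rule applies.
The other pattern: stems whose second-to-last letter is 'b' repeat the first consonant+vowel as a prefix.
So makapols → makapolsak.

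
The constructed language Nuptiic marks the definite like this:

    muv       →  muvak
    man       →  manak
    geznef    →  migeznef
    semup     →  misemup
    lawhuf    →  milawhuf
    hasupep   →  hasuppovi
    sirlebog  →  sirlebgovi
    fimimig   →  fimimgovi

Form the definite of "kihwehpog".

semup and hasupep both end in -p yet inflect differently (misemup, hasuppovi), so the final letter is not what conditions the rule; the number of vowels is.
"kihwehpog" has 3 vowels. The stems with 3 vowels (hasupep → hasuppovi, sirlebog → sirlebgovi, fimimig → fimimgovi) delete the last vowel and add -ovi.
The other patterns: stems with 1 vowel add -ak; stems with 2 vowels add the prefix mi-.
So kihwehpog → kihwehpgovi.

kihwehpgovi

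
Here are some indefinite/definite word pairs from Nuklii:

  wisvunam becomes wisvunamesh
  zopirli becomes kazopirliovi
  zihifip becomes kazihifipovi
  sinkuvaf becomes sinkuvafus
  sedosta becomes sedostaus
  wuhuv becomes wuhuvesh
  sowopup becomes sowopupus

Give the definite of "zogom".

kazogomovi

zihifip and sowopup both end in -p yet inflect differently (kazihifipovi, sowopupus), so the final letter is not what conditions the rule; the first letter is.
"zogom" begins with z-. The stems beginning with z- (zihifip → kazihifipovi, zopirli → kazopirliovi) add ka- … -ovi around the stem.
The other patterns: stems beginning with s- add -us; stems beginning with w- add -esh.
So zogom → kazogomovi.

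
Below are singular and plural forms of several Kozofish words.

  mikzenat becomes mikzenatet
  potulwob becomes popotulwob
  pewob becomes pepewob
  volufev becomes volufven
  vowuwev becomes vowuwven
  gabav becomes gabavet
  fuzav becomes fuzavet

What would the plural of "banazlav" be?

banazlavet

fuzav and volufev both end in -v yet inflect differently (fuzavet, volufven), so the final letter is not what conditions the rule; the last vowel is.
"banazlav" has last vowel 'a'. The stems whose last vowel is 'a' (fuzav → fuzavet, gabav → gabavet, mikzenat → mikzenatet) add -et.
So banazlav → banazlavet.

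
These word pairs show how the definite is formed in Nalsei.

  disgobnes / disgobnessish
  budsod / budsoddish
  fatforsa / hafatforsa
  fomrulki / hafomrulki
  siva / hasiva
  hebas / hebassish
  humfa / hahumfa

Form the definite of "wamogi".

"wamogi" ends in a vowel. The stems ending in a vowel (fatforsa → hafatforsa, siva → hasiva, humfa → hahumfa) add the prefix ha-.
The other pattern: stems ending in a consonant double the final consonant and add -ish.
So wamogi → hawamogi.

hawamogi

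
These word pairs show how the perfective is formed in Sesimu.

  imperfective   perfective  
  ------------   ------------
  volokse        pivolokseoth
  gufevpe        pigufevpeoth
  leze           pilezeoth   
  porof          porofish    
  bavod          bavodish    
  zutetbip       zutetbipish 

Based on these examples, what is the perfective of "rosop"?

rosopish

leze and porof both have 2 vowels yet inflect differently (pilezeoth, porofish), so the number of vowels is not what conditions the rule; whether the stem ends in a vowel or a consonant is.
"rosop" ends in a consonant. The stems ending in a consonant (porof → porofish, bavod → bavodish, zutetbip → zutetbipish) add -ish.
The other pattern: stems ending in a vowel add pi- … -oth around the stem.
So rosop → rosopish.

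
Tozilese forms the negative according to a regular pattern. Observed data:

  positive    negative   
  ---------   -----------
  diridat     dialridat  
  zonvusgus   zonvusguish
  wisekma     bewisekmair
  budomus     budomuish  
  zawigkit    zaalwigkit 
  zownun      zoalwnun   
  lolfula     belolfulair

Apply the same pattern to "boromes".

zonvusgus and zownun both have last vowel 'u' yet inflect differently (zonvusguish, zoalwnun), so the last vowel is not what conditions the rule; the final letter is.
"boromes" ends in -s. The stems ending in -s (zonvusgus → zonvusguish, budomus → budomuish) drop the final letter and add -ish.
The other patterns: stems ending in -a add be- … -ir around the stem; stems ending in -n or -t insert -al- after the first vowel.
So boromes → boromeish.

boromeish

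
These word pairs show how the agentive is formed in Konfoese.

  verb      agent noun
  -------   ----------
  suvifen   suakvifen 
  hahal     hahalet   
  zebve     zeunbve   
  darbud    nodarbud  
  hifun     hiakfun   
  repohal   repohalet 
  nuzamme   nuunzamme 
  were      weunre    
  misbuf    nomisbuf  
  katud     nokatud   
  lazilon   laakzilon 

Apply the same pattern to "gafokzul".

suvifen and zebve both have last vowel 'e' yet inflect differently (suakvifen, zeunbve), so the last vowel is not what conditions the rule; the final letter is.
"gafokzul" ends in -l. The stems ending in -l (hahal → hahalet, repohal → repohalet) add -et.
The other patterns: stems ending in -n insert -ak- after the first vowel; stems ending in -e insert -un- after the first vowel; stems ending in -d or -f add the prefix no-.
So gafokzul → gafokzulet.

gafokzulet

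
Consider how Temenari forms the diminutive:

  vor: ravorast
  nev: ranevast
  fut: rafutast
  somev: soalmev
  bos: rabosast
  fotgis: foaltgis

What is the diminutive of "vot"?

ravotast

"vot" has 1 vowel. The stems with 1 vowel (fut → rafutast, vor → ravorast, bos → rabosast) add ra- … -ast around the stem.
The other pattern: stems with 2 vowels insert -al- after the first vowel.
So vot → ravotast.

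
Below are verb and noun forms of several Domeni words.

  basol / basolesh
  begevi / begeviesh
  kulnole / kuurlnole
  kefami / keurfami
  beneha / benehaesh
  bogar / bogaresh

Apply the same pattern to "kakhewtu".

kaurkhewtu

begevi and kefami both end in -i yet inflect differently (begeviesh, keurfami), so the final letter is not what conditions the rule; the first letter is.
"kakhewtu" begins with k-. The stems beginning with k- (kefami → keurfami, kulnole → kuurlnole) insert -ur- after the first vowel.
So kakhewtu → kaurkhewtu.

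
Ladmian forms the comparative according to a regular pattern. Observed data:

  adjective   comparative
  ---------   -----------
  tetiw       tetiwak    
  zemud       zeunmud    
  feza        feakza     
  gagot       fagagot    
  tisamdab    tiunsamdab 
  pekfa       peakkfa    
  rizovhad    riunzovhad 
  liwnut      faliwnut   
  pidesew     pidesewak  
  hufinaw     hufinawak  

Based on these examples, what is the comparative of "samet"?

hufinaw and pekfa both have last vowel 'a' yet inflect differently (hufinawak, peakkfa), so the last vowel is not what conditions the rule; the final letter is.
"samet" ends in -t. The stems ending in -t (liwnut → faliwnut, gagot → fagagot) add the prefix fa-.
The other patterns: stems ending in -w add -ak; stems ending in -a insert -ak- after the first vowel; stems ending in -b or -d insert -un- after the first vowel.
So samet → fasamet.

fasamet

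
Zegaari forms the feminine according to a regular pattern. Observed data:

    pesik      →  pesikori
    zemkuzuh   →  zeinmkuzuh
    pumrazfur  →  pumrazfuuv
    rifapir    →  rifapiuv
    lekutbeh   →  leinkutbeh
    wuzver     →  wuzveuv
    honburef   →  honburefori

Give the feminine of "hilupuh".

hiinlupuh

"hilupuh" ends in -h. The stems ending in -h (lekutbeh → leinkutbeh, zemkuzuh → zeinmkuzuh) insert -in- after the first vowel.
The other patterns: stems ending in -r drop the final letter and add -uv; stems ending in -f or -k add -ori.
So hilupuh → hiinlupuh.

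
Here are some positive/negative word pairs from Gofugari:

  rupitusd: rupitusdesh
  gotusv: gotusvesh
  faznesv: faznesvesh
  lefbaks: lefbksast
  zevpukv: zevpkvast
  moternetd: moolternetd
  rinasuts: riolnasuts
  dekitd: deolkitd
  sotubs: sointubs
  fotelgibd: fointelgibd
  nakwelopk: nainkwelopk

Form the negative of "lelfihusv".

lelfihusvesh

gotusv and zevpukv both end in -v yet inflect differently (gotusvesh, zevpkvast), so the final letter is not what conditions the rule; the second-to-last letter is.
"lelfihusv" has second-to-last letter 's'. The stems whose second-to-last letter is 's' (rupitusd → rupitusdesh, gotusv → gotusvesh, faznesv → faznesvesh) add -esh.
So lelfihusv → lelfihusvesh.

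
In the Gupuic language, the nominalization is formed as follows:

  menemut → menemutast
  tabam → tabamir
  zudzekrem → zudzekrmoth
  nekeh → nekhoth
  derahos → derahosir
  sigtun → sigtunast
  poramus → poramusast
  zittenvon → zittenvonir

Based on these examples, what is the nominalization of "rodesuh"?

zudzekrem and tabam both end in -m yet inflect differently (zudzekrmoth, tabamir), so the final letter is not what conditions the rule; the last vowel is.
"rodesuh" has last vowel 'u'. The stems whose last vowel is 'u' (poramus → poramusast, sigtun → sigtunast, menemut → menemutast) add -ast.
The other patterns: stems whose last vowel is 'e' delete the last vowel and add -oth; stems whose last vowel is 'a' or 'o' add -ir.
So rodesuh → rodesuhast.

rodesuhast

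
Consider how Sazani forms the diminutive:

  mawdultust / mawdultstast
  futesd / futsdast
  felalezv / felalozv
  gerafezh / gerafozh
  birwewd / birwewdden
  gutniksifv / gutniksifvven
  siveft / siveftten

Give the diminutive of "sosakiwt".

sosakiwtten

futesd and birwewd both end in -d yet inflect differently (futsdast, birwewdden), so the final letter is not what conditions the rule; the second-to-last letter is.
"sosakiwt" has second-to-last letter 'w'. The one such stem in the data (birwewd → birwewdden) doubles the final consonant and adds -en (as do gutniksifv, siveft), so the same rule applies.
So sosakiwt → sosakiwtten.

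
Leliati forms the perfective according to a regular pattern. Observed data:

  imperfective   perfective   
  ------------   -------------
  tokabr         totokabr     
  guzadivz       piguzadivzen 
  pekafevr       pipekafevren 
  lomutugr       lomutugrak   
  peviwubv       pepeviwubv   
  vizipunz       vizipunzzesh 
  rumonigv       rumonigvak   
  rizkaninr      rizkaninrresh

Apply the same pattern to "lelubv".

lelelubv

tokabr and rizkaninr both end in -r yet inflect differently (totokabr, rizkaninrresh), so the final letter is not what conditions the rule; the second-to-last letter is.
"lelubv" has second-to-last letter 'b'. The stems whose second-to-last letter is 'b' (peviwubv → pepeviwubv, tokabr → totokabr) repeat the first consonant+vowel as a prefix.
The other patterns: stems whose second-to-last letter is 'n' double the final consonant and add -esh; stems whose second-to-last letter is 'v' add pi- … -en around the stem; stems whose second-to-last letter is 'g' add -ak.
So lelubv → lelelubv.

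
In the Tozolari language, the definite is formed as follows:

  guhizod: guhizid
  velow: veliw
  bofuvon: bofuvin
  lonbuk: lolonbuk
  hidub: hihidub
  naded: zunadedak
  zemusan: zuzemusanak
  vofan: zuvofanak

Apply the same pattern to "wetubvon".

wetubvin

"wetubvon" has last vowel 'o'. The stems whose last vowel is 'o' (guhizod → guhizid, velow → veliw, bofuvon → bofuvin) change the last vowel to 'i'.
The other patterns: stems whose last vowel is 'u' repeat the first consonant+vowel as a prefix; stems whose last vowel is 'a' or 'e' add zu- … -ak around the stem.
So wetubvon → wetubvin.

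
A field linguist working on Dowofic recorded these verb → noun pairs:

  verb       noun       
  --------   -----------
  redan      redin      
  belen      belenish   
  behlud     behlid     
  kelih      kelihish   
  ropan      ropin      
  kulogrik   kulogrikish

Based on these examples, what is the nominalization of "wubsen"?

belen and ropan both end in -n yet inflect differently (belenish, ropin), so the final letter is not what conditions the rule; the last vowel is.
"wubsen" has last vowel 'e'. The one such stem in the data (belen → belenish) adds -ish, so the same rule applies.
So wubsen → wubsenish.

wubsenish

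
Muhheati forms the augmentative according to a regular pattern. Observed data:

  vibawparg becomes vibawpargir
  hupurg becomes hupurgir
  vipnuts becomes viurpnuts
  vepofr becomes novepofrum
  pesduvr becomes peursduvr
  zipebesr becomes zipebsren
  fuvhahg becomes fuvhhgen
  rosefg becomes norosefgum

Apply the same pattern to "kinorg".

hupurg and fuvhahg both end in -g yet inflect differently (hupurgir, fuvhhgen), so the final letter is not what conditions the rule; the second-to-last letter is.
"kinorg" has second-to-last letter 'r'. The stems whose second-to-last letter is 'r' (hupurg → hupurgir, vibawparg → vibawpargir) add -ir.
The other patterns: stems whose second-to-last letter is 'h' or 's' delete the last vowel and add -en; stems whose second-to-last letter is 't' or 'v' insert -ur- after the first vowel; stems whose second-to-last letter is 'f' add no- … -um around the stem.
So kinorg → kinorgir.

kinorgir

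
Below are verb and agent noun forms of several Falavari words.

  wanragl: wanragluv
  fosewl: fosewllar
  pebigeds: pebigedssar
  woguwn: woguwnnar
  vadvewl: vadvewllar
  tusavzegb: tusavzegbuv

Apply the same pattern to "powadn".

powadnnar

"powadn" has second-to-last letter 'd'. The one such stem in the data (pebigeds → pebigedssar) doubles the final consonant and adds -ar (as do woguwn, vadvewl), so the same rule applies.
The other pattern: stems whose second-to-last letter is 'g' add -uv.
So powadn → powadnnar.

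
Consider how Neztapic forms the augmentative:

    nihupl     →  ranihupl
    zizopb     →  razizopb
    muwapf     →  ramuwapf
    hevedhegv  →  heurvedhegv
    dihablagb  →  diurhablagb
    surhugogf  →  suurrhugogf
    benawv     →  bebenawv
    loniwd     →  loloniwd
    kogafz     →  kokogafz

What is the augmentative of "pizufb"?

pipizufb

zizopb and dihablagb both end in -b yet inflect differently (razizopb, diurhablagb), so the final letter is not what conditions the rule; the second-to-last letter is.
"pizufb" has second-to-last letter 'f'. The one such stem in the data (kogafz → kokogafz) repeats the first consonant+vowel as a prefix (as do benawv, loniwd), so the same rule applies.
So pizufb → pipizufb.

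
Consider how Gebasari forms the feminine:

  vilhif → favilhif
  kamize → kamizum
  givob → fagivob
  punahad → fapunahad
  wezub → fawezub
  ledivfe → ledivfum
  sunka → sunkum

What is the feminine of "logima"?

sunka and punahad both have last vowel 'a' yet inflect differently (sunkum, fapunahad), so the last vowel is not what conditions the rule; whether the stem ends in a vowel or a consonant is.
"logima" ends in a vowel. The stems ending in a vowel (ledivfe → ledivfum, sunka → sunkum, kamize → kamizum) drop the final letter and add -um.
The other pattern: stems ending in a consonant add the prefix fa-.
So logima → logimum.

logimum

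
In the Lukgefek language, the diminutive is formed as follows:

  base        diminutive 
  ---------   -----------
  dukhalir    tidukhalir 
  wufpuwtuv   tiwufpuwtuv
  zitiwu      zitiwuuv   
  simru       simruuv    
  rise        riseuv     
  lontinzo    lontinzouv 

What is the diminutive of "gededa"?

wufpuwtuv and zitiwu both have last vowel 'u' yet inflect differently (tiwufpuwtuv, zitiwuuv), so the last vowel is not what conditions the rule; whether the stem ends in a vowel or a consonant is.
"gededa" ends in a vowel. The stems ending in a vowel (zitiwu → zitiwuuv, simru → simruuv, rise → riseuv) add -uv.
The other pattern: stems ending in a consonant add the prefix ti-.
So gededa → gededauv.

gededauv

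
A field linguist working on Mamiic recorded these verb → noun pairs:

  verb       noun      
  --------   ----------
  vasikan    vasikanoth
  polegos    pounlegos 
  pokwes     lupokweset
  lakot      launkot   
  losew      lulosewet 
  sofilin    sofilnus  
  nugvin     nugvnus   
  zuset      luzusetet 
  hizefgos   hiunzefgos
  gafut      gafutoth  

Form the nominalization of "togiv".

"togiv" has last vowel 'i'. The stems whose last vowel is 'i' (sofilin → sofilnus, nugvin → nugvnus) delete the last vowel and add -us.
So togiv → togvus.

togvus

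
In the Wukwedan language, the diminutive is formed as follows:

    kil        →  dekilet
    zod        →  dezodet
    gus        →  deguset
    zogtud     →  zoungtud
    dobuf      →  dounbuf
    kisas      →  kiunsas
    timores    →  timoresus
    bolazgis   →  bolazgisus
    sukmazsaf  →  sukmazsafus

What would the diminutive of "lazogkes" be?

zod and zogtud both end in -d yet inflect differently (dezodet, zoungtud), so the final letter is not what conditions the rule; the number of vowels is.
"lazogkes" has 3 vowels. The stems with 3 vowels (timores → timoresus, bolazgis → bolazgisus, sukmazsaf → sukmazsafus) add -us.
So lazogkes → lazogkesus.

lazogkesus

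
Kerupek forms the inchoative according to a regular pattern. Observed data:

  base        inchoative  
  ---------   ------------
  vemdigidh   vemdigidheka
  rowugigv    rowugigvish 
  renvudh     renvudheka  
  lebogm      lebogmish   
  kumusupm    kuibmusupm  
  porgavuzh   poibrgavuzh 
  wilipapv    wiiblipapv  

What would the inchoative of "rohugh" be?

rohughish

"rohugh" has second-to-last letter 'g'. The stems whose second-to-last letter is 'g' (lebogm → lebogmish, rowugigv → rowugigvish) add -ish.
The other patterns: stems whose second-to-last letter is 'd' add -eka; stems whose second-to-last letter is 'p' or 'z' insert -ib- after the first vowel.
So rohugh → rohughish.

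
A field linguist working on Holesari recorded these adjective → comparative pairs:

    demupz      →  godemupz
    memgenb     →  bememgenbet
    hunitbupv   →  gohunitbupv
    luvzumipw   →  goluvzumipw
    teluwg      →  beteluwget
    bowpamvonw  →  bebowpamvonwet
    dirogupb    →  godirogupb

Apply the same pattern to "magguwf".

luvzumipw and bowpamvonw both end in -w yet inflect differently (goluvzumipw, bebowpamvonwet), so the final letter is not what conditions the rule; the second-to-last letter is.
"magguwf" has second-to-last letter 'w'. The one such stem in the data (teluwg → beteluwget) adds be- … -et around the stem, so the same rule applies.
The other pattern: stems whose second-to-last letter is 'p' add the prefix go-.
So magguwf → bemagguwfet.

bemagguwfet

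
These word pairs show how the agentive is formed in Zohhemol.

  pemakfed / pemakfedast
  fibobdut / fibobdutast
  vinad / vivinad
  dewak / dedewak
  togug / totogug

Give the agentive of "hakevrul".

pemakfed and vinad both end in -d yet inflect differently (pemakfedast, vivinad), so the final letter is not what conditions the rule; the number of vowels is.
"hakevrul" has 3 vowels. The stems with 3 vowels (pemakfed → pemakfedast, fibobdut → fibobdutast) add -ast.
The other pattern: stems with 2 vowels repeat the first consonant+vowel as a prefix.
So hakevrul → hakevrulast.

hakevrulast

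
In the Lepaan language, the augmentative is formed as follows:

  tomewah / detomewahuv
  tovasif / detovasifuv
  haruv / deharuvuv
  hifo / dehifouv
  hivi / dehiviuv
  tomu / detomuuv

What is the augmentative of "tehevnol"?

Every pair shown (tomewah → detomewahuv, tovasif → detovasifuv, haruv → deharuvuv, …) follows the same rule: add de- … -uv around the stem.
So tehevnol → detehevnoluv.

detehevnoluv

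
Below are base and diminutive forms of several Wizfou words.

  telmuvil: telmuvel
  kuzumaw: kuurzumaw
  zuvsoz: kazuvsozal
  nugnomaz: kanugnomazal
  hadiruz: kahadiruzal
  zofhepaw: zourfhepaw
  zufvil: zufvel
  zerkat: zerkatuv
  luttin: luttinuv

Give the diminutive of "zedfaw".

nugnomaz and kuzumaw both have last vowel 'a' yet inflect differently (kanugnomazal, kuurzumaw), so the last vowel is not what conditions the rule; the final letter is.
"zedfaw" ends in -w. The stems ending in -w (kuzumaw → kuurzumaw, zofhepaw → zourfhepaw) insert -ur- after the first vowel.
So zedfaw → zeurdfaw.

zeurdfaw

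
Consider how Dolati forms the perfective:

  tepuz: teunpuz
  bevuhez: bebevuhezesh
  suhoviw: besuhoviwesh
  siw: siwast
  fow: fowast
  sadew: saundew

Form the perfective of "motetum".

siw and sadew both end in -w yet inflect differently (siwast, saundew), so the final letter is not what conditions the rule; the number of vowels is.
"motetum" has 3 vowels. The stems with 3 vowels (bevuhez → bebevuhezesh, suhoviw → besuhoviwesh) add be- … -esh around the stem.
The other patterns: stems with 1 vowel add -ast; stems with 2 vowels insert -un- after the first vowel.
So motetum → bemotetumesh.

bemotetumesh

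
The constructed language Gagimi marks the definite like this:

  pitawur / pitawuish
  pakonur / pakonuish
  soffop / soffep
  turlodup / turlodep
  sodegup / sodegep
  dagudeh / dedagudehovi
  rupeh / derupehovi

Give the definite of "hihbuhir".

pitawur and turlodup both have last vowel 'u' yet inflect differently (pitawuish, turlodep), so the last vowel is not what conditions the rule; the final letter is.
"hihbuhir" ends in -r. The stems ending in -r (pitawur → pitawuish, pakonur → pakonuish) drop the final letter and add -ish.
The other patterns: stems ending in -p change the last vowel to 'e'; stems ending in -h add de- … -ovi around the stem.
So hihbuhir → hihbuhiish.

hihbuhiish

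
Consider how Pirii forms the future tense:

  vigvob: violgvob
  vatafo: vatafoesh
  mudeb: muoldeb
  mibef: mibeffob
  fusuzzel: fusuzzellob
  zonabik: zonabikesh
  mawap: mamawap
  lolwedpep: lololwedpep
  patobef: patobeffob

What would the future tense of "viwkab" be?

violwkab

"viwkab" ends in -b. The stems ending in -b (mudeb → muoldeb, vigvob → violgvob) insert -ol- after the first vowel.
The other patterns: stems ending in -f or -l double the final consonant and add -ob; stems ending in -p repeat the first consonant+vowel as a prefix; stems ending in -k or -o add -esh.
So viwkab → violwkab.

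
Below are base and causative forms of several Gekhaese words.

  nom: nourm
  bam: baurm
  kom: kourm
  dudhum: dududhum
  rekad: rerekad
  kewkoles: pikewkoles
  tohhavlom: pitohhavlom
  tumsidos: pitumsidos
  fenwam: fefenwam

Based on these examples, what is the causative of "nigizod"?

pinigizod

kom and fenwam both end in -m yet inflect differently (kourm, fefenwam), so the final letter is not what conditions the rule; the number of vowels is.
"nigizod" has 3 vowels. The stems with 3 vowels (kewkoles → pikewkoles, tumsidos → pitumsidos, tohhavlom → pitohhavlom) add the prefix pi-.
The other patterns: stems with 1 vowel insert -ur- after the first vowel; stems with 2 vowels repeat the first consonant+vowel as a prefix.
So nigizod → pinigizod.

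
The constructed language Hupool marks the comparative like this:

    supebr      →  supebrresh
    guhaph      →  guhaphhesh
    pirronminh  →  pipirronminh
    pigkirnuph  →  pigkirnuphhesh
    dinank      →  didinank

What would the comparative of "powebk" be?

pirronminh and pigkirnuph both end in -h yet inflect differently (pipirronminh, pigkirnuphhesh), so the final letter is not what conditions the rule; the second-to-last letter is.
"powebk" has second-to-last letter 'b'. The one such stem in the data (supebr → supebrresh) doubles the final consonant and adds -esh (as do pigkirnuph, guhaph), so the same rule applies.
The other pattern: stems whose second-to-last letter is 'n' repeat the first consonant+vowel as a prefix.
So powebk → powebkkesh.

powebkkesh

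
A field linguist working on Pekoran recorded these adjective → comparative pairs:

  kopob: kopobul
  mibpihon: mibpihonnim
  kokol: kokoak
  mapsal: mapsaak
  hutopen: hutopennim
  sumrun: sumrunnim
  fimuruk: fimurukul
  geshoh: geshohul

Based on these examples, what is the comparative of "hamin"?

"hamin" ends in -n. The stems ending in -n (mibpihon → mibpihonnim, sumrun → sumrunnim, hutopen → hutopennim) double the final consonant and add -im.
So hamin → haminnim.

haminnim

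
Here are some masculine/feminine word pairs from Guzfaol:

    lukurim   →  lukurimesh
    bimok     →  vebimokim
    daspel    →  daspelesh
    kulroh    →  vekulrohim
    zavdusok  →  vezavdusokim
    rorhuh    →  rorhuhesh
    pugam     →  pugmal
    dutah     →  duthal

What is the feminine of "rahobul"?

dutah and kulroh both end in -h yet inflect differently (duthal, vekulrohim), so the final letter is not what conditions the rule; the last vowel is.
"rahobul" has last vowel 'u'. The one such stem in the data (rorhuh → rorhuhesh) adds -esh, so the same rule applies.
So rahobul → rahobulesh.

rahobulesh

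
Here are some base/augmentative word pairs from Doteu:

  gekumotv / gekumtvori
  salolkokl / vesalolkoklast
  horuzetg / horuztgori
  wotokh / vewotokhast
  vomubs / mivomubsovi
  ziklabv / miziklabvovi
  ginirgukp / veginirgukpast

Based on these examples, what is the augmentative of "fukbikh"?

vefukbikhast

gekumotv and ziklabv both end in -v yet inflect differently (gekumtvori, miziklabvovi), so the final letter is not what conditions the rule; the second-to-last letter is.
"fukbikh" has second-to-last letter 'k'. The stems whose second-to-last letter is 'k' (wotokh → vewotokhast, salolkokl → vesalolkoklast, ginirgukp → veginirgukpast) add ve- … -ast around the stem.
The other patterns: stems whose second-to-last letter is 't' delete the last vowel and add -ori; stems whose second-to-last letter is 'b' add mi- … -ovi around the stem.
So fukbikh → vefukbikhast.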